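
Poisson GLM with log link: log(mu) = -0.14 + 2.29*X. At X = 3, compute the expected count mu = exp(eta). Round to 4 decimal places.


eta = -0.14 + 2.29 * 3 = 6.7300.
mu = exp(6.7300) = 837.1473.

837.1473


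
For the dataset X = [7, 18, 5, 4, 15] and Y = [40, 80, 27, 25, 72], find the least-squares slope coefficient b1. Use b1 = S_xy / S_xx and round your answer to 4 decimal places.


The sample means are xbar = 9.8000 and ybar = 48.8000.
Compute S_xx = 158.8000 and S_xy = 643.8000.
Slope b1 = S_xy / S_xx = 643.8000 / 158.8000 = 4.0542.

4.0542


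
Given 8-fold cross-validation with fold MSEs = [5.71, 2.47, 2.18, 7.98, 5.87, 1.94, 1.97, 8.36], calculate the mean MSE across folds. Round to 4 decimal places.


Sum of fold MSEs = 36.4800.
Average = 36.4800 / 8 = 4.5600.

4.5600


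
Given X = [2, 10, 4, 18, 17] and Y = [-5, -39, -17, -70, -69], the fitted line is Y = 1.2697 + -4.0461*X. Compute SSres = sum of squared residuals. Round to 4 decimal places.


Compute predicted values, then residuals = yi - yhat_i.
Residuals: [1.8225, 0.1913, -2.0853, 1.5601, -1.4860].
SSres = sum(residual^2) = 12.3487.

12.3487


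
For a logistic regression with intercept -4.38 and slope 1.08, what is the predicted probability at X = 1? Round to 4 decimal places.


Compute z = -4.38 + (1.08)(1) = -3.3000.
exp(-z) = 27.1126.
P = 1/(1 + 27.1126) = 0.0356.

0.0356


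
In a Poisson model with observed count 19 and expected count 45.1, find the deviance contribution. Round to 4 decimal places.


First: ln(19/45.1) = -0.864443.
Then: 19 * -0.864443 = -16.424417.
y - mu = 19 - 45.1 = -26.1.
D = 2(-16.424417 - -26.1) = 19.351166, which rounds to 19.3512.

19.3512


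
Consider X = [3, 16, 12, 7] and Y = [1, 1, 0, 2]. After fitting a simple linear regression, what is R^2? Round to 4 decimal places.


After computing the OLS fit (b0=1.4897, b1=-0.0515):
SSres = 1.7423, SStot = 2.0000.
R^2 = 1 - 1.7423/2.0000 = 0.1289.

0.1289


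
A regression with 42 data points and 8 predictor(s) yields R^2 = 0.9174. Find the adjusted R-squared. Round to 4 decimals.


Plug in: Adj R^2 = 1 - (1 - 0.9174) * 41/33.
= 1 - 0.0826 * 41/33
= 1 - 3.3866 / 33
= 1 - 0.1026 = 0.8974.

0.8974


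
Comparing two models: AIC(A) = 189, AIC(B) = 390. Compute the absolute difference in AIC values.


Compute |189 - 390| = 201.
Model A has the smaller AIC.

201


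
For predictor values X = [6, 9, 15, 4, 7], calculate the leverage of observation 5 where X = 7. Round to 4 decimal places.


Mean of X: xbar = 8.2000.
SXX = 70.8000.
For X = 7: h = 1/5 + (7 - 8.2000)^2/70.8000 = 0.2203.

0.2203


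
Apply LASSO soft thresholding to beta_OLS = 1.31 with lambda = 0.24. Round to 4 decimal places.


Check: |1.31| = 1.31 vs lambda = 0.24.
Since |beta| > lambda, coefficient = sign(beta)*(|beta| - lambda) = 1.0700.
Soft-thresholded coefficient = 1.0700.

1.0700


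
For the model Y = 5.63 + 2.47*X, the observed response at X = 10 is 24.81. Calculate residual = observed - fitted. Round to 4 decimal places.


Compute yhat = 5.63 + (2.47)(10) = 30.3300.
Residual = actual - predicted = 24.81 - 30.3300 = -5.5200.

-5.5200


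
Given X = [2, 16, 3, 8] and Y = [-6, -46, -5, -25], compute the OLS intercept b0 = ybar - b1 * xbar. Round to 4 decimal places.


First find the slope: b1 = -3.0020.
Means: xbar = 7.2500, ybar = -20.5000.
b0 = ybar - b1 * xbar = -20.5000 - -3.0020 * 7.2500 = 1.2648.

1.2648


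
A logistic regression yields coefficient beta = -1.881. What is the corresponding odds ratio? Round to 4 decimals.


The odds ratio is computed as:
OR = e^(-1.881) = 0.1524.

0.1524


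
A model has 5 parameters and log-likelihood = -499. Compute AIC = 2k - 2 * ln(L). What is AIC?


AIC = 2*5 - 2*(-499).
= 10 + 998 = 1008.

1008


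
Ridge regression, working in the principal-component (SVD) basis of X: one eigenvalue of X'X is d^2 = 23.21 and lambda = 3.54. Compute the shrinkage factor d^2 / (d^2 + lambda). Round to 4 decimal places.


Compute the denominator: 23.21 + 3.54 = 26.7500.
Shrinkage factor = 23.21 / 26.7500 = 0.8677.

0.8677


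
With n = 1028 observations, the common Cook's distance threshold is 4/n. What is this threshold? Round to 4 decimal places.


Using the rule of thumb:
Threshold = 4 / 1028 = 0.0039.

0.0039


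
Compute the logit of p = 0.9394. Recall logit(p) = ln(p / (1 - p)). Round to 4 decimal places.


Compute the odds: 0.9394/0.0606 = 15.5017.
Take the natural log: ln(15.5017) = 2.7409.

2.7409


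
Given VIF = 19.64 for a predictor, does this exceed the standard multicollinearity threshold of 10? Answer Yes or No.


Check: VIF = 19.64 vs threshold = 10.
Since 19.64 >= 10, the answer is Yes.

Yes


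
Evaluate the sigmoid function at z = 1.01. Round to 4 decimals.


First, exp(-1.0100) = 0.3642.
Then sigma(z) = 1/(1 + 0.3642) = 0.7330.

0.7330


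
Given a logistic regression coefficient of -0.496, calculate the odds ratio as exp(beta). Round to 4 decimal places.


Odds ratio = exp(beta) = exp(-0.496).
= 0.6090.

0.6090


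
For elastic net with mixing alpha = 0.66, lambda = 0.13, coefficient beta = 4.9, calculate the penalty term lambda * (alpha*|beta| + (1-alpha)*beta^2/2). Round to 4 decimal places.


alpha * |beta| = 0.66 * 4.9 = 3.2340.
(1-alpha) * beta^2/2 = 0.34 * 24.0100/2 = 4.0817.
Total = 0.13 * (3.2340 + 4.0817) = 0.9510.

0.9510


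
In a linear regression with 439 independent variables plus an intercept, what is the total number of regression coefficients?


Each predictor gets one coefficient, plus one intercept.
Total parameters = 439 + 1 = 440.

440


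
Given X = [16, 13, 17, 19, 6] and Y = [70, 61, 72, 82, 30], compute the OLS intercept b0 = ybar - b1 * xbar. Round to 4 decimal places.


The slope is b1 = 3.9105.
Sample means are xbar = 14.2000 and ybar = 63.0000.
Intercept: b0 = 63.0000 - (3.9105)(14.2000) = 7.4708.

7.4708


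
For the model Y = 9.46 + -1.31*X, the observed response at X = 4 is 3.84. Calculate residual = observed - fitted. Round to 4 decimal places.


Fitted value at X = 4 is yhat = 9.46 + -1.31*4 = 4.2200.
Residual = 3.84 - 4.2200 = -0.3800.

-0.3800


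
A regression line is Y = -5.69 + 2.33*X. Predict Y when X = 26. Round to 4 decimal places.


Predicted value:
Y = -5.69 + (2.33)(26) = -5.69 + 60.5800 = 54.8900.

54.8900


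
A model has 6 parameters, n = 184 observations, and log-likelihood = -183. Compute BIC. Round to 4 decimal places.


k * ln(n) = 6 * ln(184) = 6 * 5.214936 = 31.289616.
-2 * loglik = -2 * (-183) = 366.
BIC = 31.289616 + 366 = 397.289616, which rounds to 397.2896.

397.2896


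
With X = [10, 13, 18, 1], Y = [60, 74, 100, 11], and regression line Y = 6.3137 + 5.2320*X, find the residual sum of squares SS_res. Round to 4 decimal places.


Compute predicted values, then residuals = yi - yhat_i.
Residuals: [1.3663, -0.3297, -0.4897, -0.5457].
SSres = sum(residual^2) = 2.5131.

2.5131


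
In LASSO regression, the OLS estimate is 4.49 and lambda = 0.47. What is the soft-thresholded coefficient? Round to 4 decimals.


Absolute value: |4.49| = 4.49.
Compare to lambda = 0.47.
Since |beta| > lambda, coefficient = sign(beta)*(|beta| - lambda) = 4.0200.

4.0200


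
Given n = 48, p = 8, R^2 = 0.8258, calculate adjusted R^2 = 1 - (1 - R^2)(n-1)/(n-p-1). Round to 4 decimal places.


Adjusted R^2 = 1 - (1 - R^2) * (n-1)/(n-p-1).
(1 - R^2) = 0.1742.
(n-1)/(n-p-1) = 47/39.
(1 - R^2) * (n-1) = 0.1742 * 47 = 8.1874.
Divide by (n-p-1): 8.1874 / 39 = 0.2099.
Adj R^2 = 1 - 0.2099 = 0.7901.

0.7901


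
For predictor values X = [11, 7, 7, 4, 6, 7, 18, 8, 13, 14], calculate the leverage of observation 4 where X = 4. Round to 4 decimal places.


n = 10, xbar = 9.5000.
SXX = sum((xi - xbar)^2) = 170.5000.
h = 1/10 + (4 - 9.5000)^2 / 170.5000 = 0.2774.

0.2774


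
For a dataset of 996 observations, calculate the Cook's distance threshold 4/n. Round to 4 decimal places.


Cook's distance cutoff = 4/n = 4/996.
= 0.0040.

0.0040


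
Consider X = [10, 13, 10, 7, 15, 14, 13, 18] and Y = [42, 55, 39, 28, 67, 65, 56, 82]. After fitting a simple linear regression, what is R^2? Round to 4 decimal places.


The fitted line is Y = -9.0122 + 5.0610*X.
SSres = 23.1951, SStot = 2123.5000.
R^2 = 1 - SSres/SStot = 0.9891.

0.9891


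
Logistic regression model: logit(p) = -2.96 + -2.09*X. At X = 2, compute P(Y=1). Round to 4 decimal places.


Linear predictor: z = -2.96 + -2.09 * 2 = -7.1400.
P = 1/(1 + exp(7.1400)) = 1/(1 + 1261.4284) = 0.0008.

0.0008


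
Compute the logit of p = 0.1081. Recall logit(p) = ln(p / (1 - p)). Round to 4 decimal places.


1 - p = 0.8919.
p/(1-p) = 0.1212.
logit = ln(0.1212) = -2.1103.

-2.1103


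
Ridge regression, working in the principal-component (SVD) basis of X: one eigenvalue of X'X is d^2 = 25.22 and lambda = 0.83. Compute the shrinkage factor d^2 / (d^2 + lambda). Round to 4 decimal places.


d^2 + lambda = 25.22 + 0.83 = 26.0500.
Shrinkage factor = 25.22/26.0500 = 0.9681.

0.9681


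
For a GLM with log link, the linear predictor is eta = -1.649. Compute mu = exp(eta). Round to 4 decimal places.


Apply the inverse link:
mu = e^-1.649 = 0.1922.

0.1922


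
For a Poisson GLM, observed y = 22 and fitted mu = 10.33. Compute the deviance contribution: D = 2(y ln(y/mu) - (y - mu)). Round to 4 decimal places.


First: ln(22/10.33) = 0.755990.
Then: 22 * 0.755990 = 16.631780.
y - mu = 22 - 10.33 = 11.67.
D = 2(16.631780 - 11.67) = 9.923560, which rounds to 9.9236.

9.9236


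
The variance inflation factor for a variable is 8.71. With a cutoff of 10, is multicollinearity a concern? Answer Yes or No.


Compare VIF = 8.71 to the threshold of 10.
8.71 < 10, so the answer is No.

No


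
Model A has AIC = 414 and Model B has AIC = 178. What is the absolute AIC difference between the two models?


Absolute difference = |414 - 178| = 236.
The model with lower AIC (B) is preferred.

236


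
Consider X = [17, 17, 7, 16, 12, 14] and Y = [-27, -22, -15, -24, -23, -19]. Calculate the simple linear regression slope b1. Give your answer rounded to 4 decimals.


The sample means are xbar = 13.8333 and ybar = -21.6667.
Compute S_xx = 74.8333 and S_xy = -65.6667.
Slope b1 = S_xy / S_xx = -65.6667 / 74.8333 = -0.8775.

-0.8775


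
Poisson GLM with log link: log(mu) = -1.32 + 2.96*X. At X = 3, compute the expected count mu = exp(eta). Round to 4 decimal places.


eta = -1.32 + 2.96 * 3 = 7.5600.
mu = exp(7.5600) = 1919.8455.

1919.8455


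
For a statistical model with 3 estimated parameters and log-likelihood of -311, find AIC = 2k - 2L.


Compute:
2k = 2*3 = 6.
-2*loglik = -2*(-311) = 622.
AIC = 6 + 622 = 628.

628


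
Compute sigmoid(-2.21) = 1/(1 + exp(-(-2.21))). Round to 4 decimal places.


exp(2.2100) = 9.1157.
1 + exp(-z) = 10.1157.
sigmoid = 1/10.1157 = 0.0989.

0.0989


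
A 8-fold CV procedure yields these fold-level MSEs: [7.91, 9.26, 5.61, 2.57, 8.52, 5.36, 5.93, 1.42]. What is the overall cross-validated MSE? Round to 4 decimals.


Add all fold MSEs: 46.5800.
Divide by k = 8: 46.5800/8 = 5.8225.

5.8225


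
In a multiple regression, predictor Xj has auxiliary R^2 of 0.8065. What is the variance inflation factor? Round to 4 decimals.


Using VIF = 1/(1 - R^2_j):
1 - 0.8065 = 0.1935.
VIF = 5.1680.

5.1680


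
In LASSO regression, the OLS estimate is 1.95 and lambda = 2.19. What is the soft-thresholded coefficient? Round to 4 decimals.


|beta_OLS| = 1.95.
lambda = 2.19.
Since |beta| <= lambda, the coefficient is set to 0.
Result = 0.0000.

0.0000


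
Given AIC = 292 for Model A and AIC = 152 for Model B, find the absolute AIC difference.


Compute |292 - 152| = 140.
Model B has the smaller AIC.

140


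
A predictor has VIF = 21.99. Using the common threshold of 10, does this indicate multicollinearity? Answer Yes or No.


Compare VIF = 21.99 to the threshold of 10.
21.99 >= 10, so the answer is Yes.

Yes


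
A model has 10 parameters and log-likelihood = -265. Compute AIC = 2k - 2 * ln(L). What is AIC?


Compute:
2k = 2*10 = 20.
-2*loglik = -2*(-265) = 530.
AIC = 20 + 530 = 550.

550


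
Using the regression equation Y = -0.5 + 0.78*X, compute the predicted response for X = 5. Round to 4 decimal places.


Substitute X = 5 into the equation:
Y = -0.5 + 0.78 * 5 = -0.5 + 3.9000 = 3.4000.

3.4000


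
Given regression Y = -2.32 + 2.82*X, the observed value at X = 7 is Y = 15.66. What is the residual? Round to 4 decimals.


Predicted = -2.32 + 2.82 * 7 = 17.4200.
Residual = 15.66 - 17.4200 = -1.7600.

-1.7600


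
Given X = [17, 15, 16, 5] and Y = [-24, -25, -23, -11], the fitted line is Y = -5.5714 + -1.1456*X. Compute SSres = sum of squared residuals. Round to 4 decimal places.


Compute predicted values, then residuals = yi - yhat_i.
Residuals: [1.0466, -2.2446, 0.9010, 0.2994].
SSres = sum(residual^2) = 7.0350.

7.0350


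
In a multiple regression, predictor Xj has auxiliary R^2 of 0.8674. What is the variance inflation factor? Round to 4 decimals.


Denominator: 1 - 0.8674 = 0.1326.
VIF = 1 / 0.1326 = 7.5415.

7.5415


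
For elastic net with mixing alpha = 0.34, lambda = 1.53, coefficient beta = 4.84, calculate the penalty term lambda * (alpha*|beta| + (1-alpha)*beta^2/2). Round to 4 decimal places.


alpha * |beta| = 0.34 * 4.84 = 1.6456.
(1-alpha) * beta^2/2 = 0.66 * 23.4256/2 = 7.7304.
Total = 1.53 * (1.6456 + 7.7304) = 14.3454.

14.3454


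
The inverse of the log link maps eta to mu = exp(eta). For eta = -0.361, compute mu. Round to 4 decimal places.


mu = exp(eta) = exp(-0.361).
= 0.6970.

0.6970


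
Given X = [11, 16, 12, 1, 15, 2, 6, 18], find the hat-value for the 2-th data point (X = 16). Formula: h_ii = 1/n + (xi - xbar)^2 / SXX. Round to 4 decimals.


n = 8, xbar = 10.1250.
SXX = sum((xi - xbar)^2) = 290.8750.
h = 1/8 + (16 - 10.1250)^2 / 290.8750 = 0.2437.

0.2437


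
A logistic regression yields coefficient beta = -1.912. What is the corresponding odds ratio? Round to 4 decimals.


Odds ratio = exp(beta) = exp(-1.912).
= 0.1478.

0.1478


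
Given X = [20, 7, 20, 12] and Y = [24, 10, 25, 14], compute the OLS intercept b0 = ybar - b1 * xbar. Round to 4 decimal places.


First find the slope: b1 = 1.1507.
Means: xbar = 14.7500, ybar = 18.2500.
b0 = ybar - b1 * xbar = 18.2500 - 1.1507 * 14.7500 = 1.2770.

1.2770


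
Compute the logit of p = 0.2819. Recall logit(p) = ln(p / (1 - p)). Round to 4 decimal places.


Compute the odds: 0.2819/0.7181 = 0.3926.
Take the natural log: ln(0.3926) = -0.9351.

-0.9351


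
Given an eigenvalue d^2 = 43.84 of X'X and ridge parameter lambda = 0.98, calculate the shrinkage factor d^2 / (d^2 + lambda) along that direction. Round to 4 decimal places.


Compute the denominator: 43.84 + 0.98 = 44.8200.
Shrinkage factor = 43.84 / 44.8200 = 0.9781.

0.9781


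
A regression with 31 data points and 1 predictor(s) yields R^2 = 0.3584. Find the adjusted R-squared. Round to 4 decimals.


Using the formula:
(1 - 0.3584) = 0.6416.
Multiply by 30/29: 0.6416 * 30 = 19.2480, then 19.2480 / 29 = 0.6637.
Adj R^2 = 1 - 0.6637 = 0.3363.

0.3363


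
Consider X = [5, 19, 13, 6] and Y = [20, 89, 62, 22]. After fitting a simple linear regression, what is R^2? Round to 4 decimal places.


After computing the OLS fit (b0=-6.3767, b1=5.0816):
SSres = 12.1437, SStot = 3336.7500.
R^2 = 1 - 12.1437/3336.7500 = 0.9964.

0.9964


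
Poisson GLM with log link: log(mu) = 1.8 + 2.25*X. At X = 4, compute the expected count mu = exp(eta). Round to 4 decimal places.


eta = 1.8 + 2.25 * 4 = 10.8000.
mu = exp(10.8000) = 49020.8011.

49020.8011


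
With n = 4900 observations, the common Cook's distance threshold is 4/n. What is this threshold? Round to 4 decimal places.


Using the rule of thumb:
Threshold = 4 / 4900 = 0.0008.

0.0008


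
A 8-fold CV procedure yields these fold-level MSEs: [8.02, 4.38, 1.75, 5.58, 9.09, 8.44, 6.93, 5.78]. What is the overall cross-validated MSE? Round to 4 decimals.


Sum of fold MSEs = 49.9700.
Average = 49.9700 / 8 = 6.2463.

6.2463


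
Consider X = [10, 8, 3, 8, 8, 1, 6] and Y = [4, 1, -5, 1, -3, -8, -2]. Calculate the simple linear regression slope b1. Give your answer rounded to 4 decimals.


Calculate xbar = 6.2857, ybar = -1.7143.
S_xx = 61.4286, S_xy = 72.4286.
Using b1 = S_xy / S_xx = 72.4286 / 61.4286, we get b1 = 1.1791.

1.1791


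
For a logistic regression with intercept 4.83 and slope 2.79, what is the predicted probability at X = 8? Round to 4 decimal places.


Compute z = 4.83 + (2.79)(8) = 27.1500.
exp(-z) = 0.0000.
P = 1/(1 + 0.0000) = 1.0000.

1.0000


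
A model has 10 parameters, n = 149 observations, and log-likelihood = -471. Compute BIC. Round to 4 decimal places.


ln(149) = 5.003946.
k * ln(n) = 10 * 5.003946 = 50.039460.
-2L = 942.
BIC = 50.039460 + 942 = 992.039460, which rounds to 992.0395.

992.0395


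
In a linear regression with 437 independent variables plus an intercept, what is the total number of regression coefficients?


Including the intercept, the model has 437 predictor coefficients + 1 intercept.
Total = 438.

438


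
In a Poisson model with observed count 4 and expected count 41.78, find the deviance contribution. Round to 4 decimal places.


First: ln(4/41.78) = -2.346123.
Then: 4 * -2.346123 = -9.384492.
y - mu = 4 - 41.78 = -37.78.
D = 2(-9.384492 - -37.78) = 56.791016, which rounds to 56.7910.

56.7910


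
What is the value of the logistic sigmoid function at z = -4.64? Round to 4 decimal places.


First, exp(4.6400) = 103.5443.
Then sigma(z) = 1/(1 + 103.5443) = 0.0096.

0.0096


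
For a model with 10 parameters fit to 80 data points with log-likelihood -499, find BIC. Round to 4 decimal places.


Compute k*ln(n) = 10*ln(80) = 10*4.382027 = 43.820270.
Then -2*loglik = 998.
BIC = 43.820270 + 998 = 1041.820270, which rounds to 1041.8203.

1041.8203


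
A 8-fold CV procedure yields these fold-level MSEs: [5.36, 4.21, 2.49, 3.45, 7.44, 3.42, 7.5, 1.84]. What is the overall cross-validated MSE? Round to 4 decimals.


Sum of fold MSEs = 35.7100.
Average = 35.7100 / 8 = 4.4638.

4.4638


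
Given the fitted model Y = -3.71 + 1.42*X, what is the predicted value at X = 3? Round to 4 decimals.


Predicted value:
Y = -3.71 + (1.42)(3) = -3.71 + 4.2600 = 0.5500.

0.5500


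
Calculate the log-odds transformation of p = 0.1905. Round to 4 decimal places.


The odds are p/(1-p) = 0.1905 / 0.8095 = 0.2353.
logit(p) = ln(0.2353) = -1.4468.

-1.4468


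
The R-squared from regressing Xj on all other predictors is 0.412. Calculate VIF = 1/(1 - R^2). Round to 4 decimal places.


Denominator: 1 - 0.412 = 0.588.
VIF = 1 / 0.588 = 1.7007.

1.7007


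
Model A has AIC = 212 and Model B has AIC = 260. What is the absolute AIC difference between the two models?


|AIC_A - AIC_B| = |212 - 260| = 48.
Model A is preferred (lower AIC).

48


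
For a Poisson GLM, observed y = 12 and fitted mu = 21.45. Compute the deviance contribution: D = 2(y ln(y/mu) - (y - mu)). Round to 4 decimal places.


First: ln(12/21.45) = -0.580818.
Then: 12 * -0.580818 = -6.969816.
y - mu = 12 - 21.45 = -9.45.
D = 2(-6.969816 - -9.45) = 4.960368, which rounds to 4.9604.

4.9604


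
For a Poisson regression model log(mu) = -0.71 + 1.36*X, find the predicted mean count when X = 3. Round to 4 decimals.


Compute eta = -0.71 + 1.36 * 3 = 3.3700.
Apply inverse link: mu = e^3.3700 = 29.0785.

29.0785


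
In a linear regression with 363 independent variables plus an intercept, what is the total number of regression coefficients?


Total coefficients = number of predictors + 1 (for the intercept).
= 363 + 1 = 364.

364


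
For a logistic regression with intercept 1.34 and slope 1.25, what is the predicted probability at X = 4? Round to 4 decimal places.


z = 1.34 + 1.25 * 4 = 6.3400.
Sigmoid: P = 1 / (1 + exp(-6.3400)) = 0.9982.

0.9982


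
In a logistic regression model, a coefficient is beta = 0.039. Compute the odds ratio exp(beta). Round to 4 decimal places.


The odds ratio is computed as:
OR = e^(0.039) = 1.0398.

1.0398


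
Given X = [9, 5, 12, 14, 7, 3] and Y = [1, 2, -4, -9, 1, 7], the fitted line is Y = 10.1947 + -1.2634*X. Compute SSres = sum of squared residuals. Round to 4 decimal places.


Predicted values from Y = 10.1947 + -1.2634*X.
Residuals: [2.1759, -1.8777, 0.9661, -1.5071, -0.3509, 0.5955].
SSres = 11.9427.

11.9427


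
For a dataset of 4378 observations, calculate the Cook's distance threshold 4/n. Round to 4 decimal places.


The threshold is 4/n.
4/4378 = 0.0009.

0.0009


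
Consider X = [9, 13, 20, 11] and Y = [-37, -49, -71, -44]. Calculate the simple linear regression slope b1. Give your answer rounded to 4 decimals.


Calculate xbar = 13.2500, ybar = -50.2500.
S_xx = 68.7500, S_xy = -210.7500.
Using b1 = S_xy / S_xx = -210.7500 / 68.7500, we get b1 = -3.0655.

-3.0655


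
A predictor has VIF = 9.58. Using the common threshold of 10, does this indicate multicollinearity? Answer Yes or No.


Compare VIF = 9.58 to the threshold of 10.
9.58 < 10, so the answer is No.

No


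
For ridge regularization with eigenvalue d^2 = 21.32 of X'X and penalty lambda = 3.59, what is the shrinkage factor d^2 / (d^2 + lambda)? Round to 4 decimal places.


Compute the denominator: 21.32 + 3.59 = 24.9100.
Shrinkage factor = 21.32 / 24.9100 = 0.8559.

0.8559


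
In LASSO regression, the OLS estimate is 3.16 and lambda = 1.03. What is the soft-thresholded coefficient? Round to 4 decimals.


Check: |3.16| = 3.16 vs lambda = 1.03.
Since |beta| > lambda, coefficient = sign(beta)*(|beta| - lambda) = 2.1300.
Soft-thresholded coefficient = 2.1300.

2.1300


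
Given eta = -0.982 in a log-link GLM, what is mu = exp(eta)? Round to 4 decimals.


Apply the inverse link:
mu = e^-0.982 = 0.3746.

0.3746


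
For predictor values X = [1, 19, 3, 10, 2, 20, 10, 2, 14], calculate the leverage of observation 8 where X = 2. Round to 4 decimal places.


n = 9, xbar = 9.0000.
SXX = sum((xi - xbar)^2) = 446.0000.
h = 1/9 + (2 - 9.0000)^2 / 446.0000 = 0.2210.

0.2210


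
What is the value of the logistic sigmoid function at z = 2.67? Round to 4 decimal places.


Compute exp(-2.6700) = 0.0693.
Sigmoid = 1 / (1 + 0.0693) = 1 / 1.0693 = 0.9352.

0.9352


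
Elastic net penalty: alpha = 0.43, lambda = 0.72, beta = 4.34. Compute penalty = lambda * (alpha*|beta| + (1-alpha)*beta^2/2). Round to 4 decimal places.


Compute:
L1 = 0.43 * 4.34 = 1.8662.
L2 = 0.57 * 4.34^2 / 2 = 5.3681.
Penalty = 0.72 * (1.8662 + 5.3681) = 5.2087.

5.2087


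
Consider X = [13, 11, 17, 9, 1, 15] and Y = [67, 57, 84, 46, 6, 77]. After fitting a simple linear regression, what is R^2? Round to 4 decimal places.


After computing the OLS fit (b0=1.5792, b1=4.9625):
SSres = 6.6083, SStot = 3946.8333.
R^2 = 1 - 6.6083/3946.8333 = 0.9983.

0.9983


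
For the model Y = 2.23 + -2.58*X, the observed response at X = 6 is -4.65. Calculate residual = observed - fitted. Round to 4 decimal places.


Predicted = 2.23 + -2.58 * 6 = -13.2500.
Residual = -4.65 - -13.2500 = 8.6000.

8.6000


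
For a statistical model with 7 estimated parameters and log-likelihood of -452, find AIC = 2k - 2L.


AIC = 2k - 2*loglik = 2(7) - 2(-452).
= 14 + 904 = 918.

918


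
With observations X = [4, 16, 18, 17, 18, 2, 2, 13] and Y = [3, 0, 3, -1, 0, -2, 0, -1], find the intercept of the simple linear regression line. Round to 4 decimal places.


The slope is b1 = 0.0254.
Sample means are xbar = 11.2500 and ybar = 0.2500.
Intercept: b0 = 0.2500 - (0.0254)(11.2500) = -0.0361.

-0.0361


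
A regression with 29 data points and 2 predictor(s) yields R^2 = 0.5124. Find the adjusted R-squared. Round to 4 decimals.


Adjusted R^2 = 1 - (1 - R^2) * (n-1)/(n-p-1).
(1 - R^2) = 0.4876.
(n-1)/(n-p-1) = 28/26.
(1 - R^2) * (n-1) = 0.4876 * 28 = 13.6528.
Divide by (n-p-1): 13.6528 / 26 = 0.5251.
Adj R^2 = 1 - 0.5251 = 0.4749.

0.4749


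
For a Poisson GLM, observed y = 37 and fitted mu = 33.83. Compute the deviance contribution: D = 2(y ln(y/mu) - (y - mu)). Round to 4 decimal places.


Compute y*ln(y/mu) = 37*ln(37/33.83) = 37*0.089570 = 3.314090.
y - mu = 3.17.
D = 2*(3.314090 - (3.17)) = 0.288180, which rounds to 0.2882.

0.2882


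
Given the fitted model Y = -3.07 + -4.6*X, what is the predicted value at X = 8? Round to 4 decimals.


Predicted value:
Y = -3.07 + (-4.6)(8) = -3.07 + -36.8000 = -39.8700.

-39.8700


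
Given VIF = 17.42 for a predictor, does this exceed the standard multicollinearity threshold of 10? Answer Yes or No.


Compare VIF = 17.42 to the threshold of 10.
17.42 >= 10, so the answer is Yes.

Yes


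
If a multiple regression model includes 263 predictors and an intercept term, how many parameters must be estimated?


Each predictor gets one coefficient, plus one intercept.
Total parameters = 263 + 1 = 264.

264


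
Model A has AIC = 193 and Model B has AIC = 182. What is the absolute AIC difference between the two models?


Absolute difference = |193 - 182| = 11.
The model with lower AIC (B) is preferred.

11


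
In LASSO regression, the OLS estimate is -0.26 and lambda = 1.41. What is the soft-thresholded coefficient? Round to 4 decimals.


Check: |-0.26| = 0.26 vs lambda = 1.41.
Since |beta| <= lambda, the coefficient is set to 0.
Soft-thresholded coefficient = 0.0000.

0.0000


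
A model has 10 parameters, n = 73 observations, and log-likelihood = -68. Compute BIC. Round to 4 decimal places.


k * ln(n) = 10 * ln(73) = 10 * 4.290459 = 42.904590.
-2 * loglik = -2 * (-68) = 136.
BIC = 42.904590 + 136 = 178.904590, which rounds to 178.9046.

178.9046


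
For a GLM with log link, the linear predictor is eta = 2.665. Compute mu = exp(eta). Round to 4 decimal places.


The inverse log link gives:
mu = exp(2.665) = 14.3679.

14.3679


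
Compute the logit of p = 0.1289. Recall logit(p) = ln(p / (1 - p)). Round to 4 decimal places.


The odds are p/(1-p) = 0.1289 / 0.8711 = 0.1480.
logit(p) = ln(0.1480) = -1.9107.

-1.9107


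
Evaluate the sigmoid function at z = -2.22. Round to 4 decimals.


exp(2.2200) = 9.2073.
1 + exp(-z) = 10.2073.
sigmoid = 1/10.2073 = 0.0980.

0.0980


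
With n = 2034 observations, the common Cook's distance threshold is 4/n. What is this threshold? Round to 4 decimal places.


Cook's distance cutoff = 4/n = 4/2034.
= 0.0020.

0.0020


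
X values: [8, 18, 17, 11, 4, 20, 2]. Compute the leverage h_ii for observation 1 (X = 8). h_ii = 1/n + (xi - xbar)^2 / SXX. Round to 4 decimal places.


Mean of X: xbar = 11.4286.
SXX = 303.7143.
For X = 8: h = 1/7 + (8 - 11.4286)^2/303.7143 = 0.1816.

0.1816


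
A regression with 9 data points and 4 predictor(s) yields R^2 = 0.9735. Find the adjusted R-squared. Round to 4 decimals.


Adjusted R^2 = 1 - (1 - R^2) * (n-1)/(n-p-1).
(1 - R^2) = 0.0265.
(n-1)/(n-p-1) = 8/4.
(1 - R^2) * (n-1) = 0.0265 * 8 = 0.2120.
Divide by (n-p-1): 0.2120 / 4 = 0.0530.
Adj R^2 = 1 - 0.0530 = 0.9470.

0.9470


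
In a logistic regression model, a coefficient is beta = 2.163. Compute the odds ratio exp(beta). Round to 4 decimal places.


Odds ratio = exp(beta) = exp(2.163).
= 8.6972.

8.6972


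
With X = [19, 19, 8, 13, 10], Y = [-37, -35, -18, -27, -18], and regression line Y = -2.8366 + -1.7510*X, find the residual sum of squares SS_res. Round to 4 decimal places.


Predicted values from Y = -2.8366 + -1.7510*X.
Residuals: [-0.8944, 1.1056, -1.1554, -1.4004, 2.3466].
SSres = 10.8249.

10.8249


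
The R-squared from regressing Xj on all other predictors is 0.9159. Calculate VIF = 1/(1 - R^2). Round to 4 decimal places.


Denominator: 1 - 0.9159 = 0.0841.
VIF = 1 / 0.0841 = 11.8906.

11.8906


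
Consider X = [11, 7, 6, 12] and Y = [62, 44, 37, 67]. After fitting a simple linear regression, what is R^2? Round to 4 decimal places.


Fit the OLS line: b0 = 8.8846, b1 = 4.8462.
SSres = 2.3846.
SStot = 613.0000.
R^2 = 1 - 2.3846/613.0000 = 0.9961.

0.9961


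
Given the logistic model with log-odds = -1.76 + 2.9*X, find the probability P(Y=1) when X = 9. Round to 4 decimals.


Linear predictor: z = -1.76 + 2.9 * 9 = 24.3400.
P = 1/(1 + exp(-24.3400)) = 1/(1 + 0.0000) = 1.0000.

1.0000


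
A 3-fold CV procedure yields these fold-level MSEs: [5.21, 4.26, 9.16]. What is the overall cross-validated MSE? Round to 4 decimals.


Total MSE across folds = 18.6300.
CV-MSE = 18.6300/3 = 6.2100.

6.2100


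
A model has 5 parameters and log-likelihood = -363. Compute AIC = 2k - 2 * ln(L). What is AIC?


AIC = 2*5 - 2*(-363).
= 10 + 726 = 736.

736


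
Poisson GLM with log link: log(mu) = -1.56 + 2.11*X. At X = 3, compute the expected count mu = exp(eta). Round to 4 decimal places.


eta = -1.56 + 2.11 * 3 = 4.7700.
mu = exp(4.7700) = 117.9192.

117.9192


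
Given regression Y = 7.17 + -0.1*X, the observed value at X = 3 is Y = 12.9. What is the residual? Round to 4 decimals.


Fitted value at X = 3 is yhat = 7.17 + -0.1*3 = 6.8700.
Residual = 12.9 - 6.8700 = 6.0300.

6.0300


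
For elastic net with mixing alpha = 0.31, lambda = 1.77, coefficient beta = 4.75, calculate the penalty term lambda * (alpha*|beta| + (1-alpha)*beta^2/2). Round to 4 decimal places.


L1 component = 0.31 * |4.75| = 1.4725.
L2 component = 0.69 * 4.75^2 / 2 = 7.7841.
Penalty = 1.77 * (1.4725 + 7.7841) = 1.77 * 9.2566 = 16.3841.

16.3841


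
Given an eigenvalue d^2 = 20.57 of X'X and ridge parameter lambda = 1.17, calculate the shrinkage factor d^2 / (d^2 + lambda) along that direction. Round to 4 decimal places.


d^2 + lambda = 20.57 + 1.17 = 21.7400.
Shrinkage factor = 20.57/21.7400 = 0.9462.

0.9462


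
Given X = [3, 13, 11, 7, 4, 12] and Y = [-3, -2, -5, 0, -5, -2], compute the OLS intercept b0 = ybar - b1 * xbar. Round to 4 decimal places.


The slope is b1 = 0.0839.
Sample means are xbar = 8.3333 and ybar = -2.8333.
Intercept: b0 = -2.8333 - (0.0839)(8.3333) = -3.5328.

-3.5328


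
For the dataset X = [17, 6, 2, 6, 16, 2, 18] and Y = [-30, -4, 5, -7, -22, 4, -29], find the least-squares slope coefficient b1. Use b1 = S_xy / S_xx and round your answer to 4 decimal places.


First compute the means: xbar = 9.5714, ybar = -11.8571.
Then S_xx = sum((xi - xbar)^2) = 307.7143.
S_xy = sum((xi - xbar)(yi - ybar)) = -637.5714.
b1 = S_xy / S_xx = -637.5714 / 307.7143 = -2.0720.

-2.0720


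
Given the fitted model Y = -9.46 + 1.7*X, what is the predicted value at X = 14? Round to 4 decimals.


Plug X = 14 into Y = -9.46 + 1.7*X:
Y = -9.46 + 23.8000 = 14.3400.

14.3400


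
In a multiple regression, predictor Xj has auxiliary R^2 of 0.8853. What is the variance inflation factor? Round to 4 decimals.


VIF = 1 / (1 - 0.8853).
= 1 / 0.1147 = 8.7184.

8.7184


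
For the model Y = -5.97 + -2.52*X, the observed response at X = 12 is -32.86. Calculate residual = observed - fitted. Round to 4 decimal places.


Fitted value at X = 12 is yhat = -5.97 + -2.52*12 = -36.2100.
Residual = -32.86 - -36.2100 = 3.3500.

3.3500


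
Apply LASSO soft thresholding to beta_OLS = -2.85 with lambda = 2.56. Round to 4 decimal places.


|beta_OLS| = 2.85.
lambda = 2.56.
Since |beta| > lambda, coefficient = sign(beta)*(|beta| - lambda) = -0.2900.
Result = -0.2900.

-0.2900


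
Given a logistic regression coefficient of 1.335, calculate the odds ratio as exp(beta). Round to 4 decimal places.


Odds ratio = exp(beta) = exp(1.335).
= 3.8000.

3.8000


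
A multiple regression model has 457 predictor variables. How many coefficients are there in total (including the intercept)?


Including the intercept, the model has 457 predictor coefficients + 1 intercept.
Total = 458.

458


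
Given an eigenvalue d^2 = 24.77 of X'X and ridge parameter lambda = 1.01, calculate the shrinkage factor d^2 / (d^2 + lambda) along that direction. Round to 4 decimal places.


Denominator = d^2 + lambda = 24.77 + 1.01 = 25.7800.
Shrinkage = 24.77 / 25.7800 = 0.9608.

0.9608


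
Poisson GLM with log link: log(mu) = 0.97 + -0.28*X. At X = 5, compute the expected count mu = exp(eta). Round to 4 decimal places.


Linear predictor: eta = 0.97 + (-0.28)(5) = -0.4300.
Expected count: mu = exp(-0.4300) = 0.6505.

0.6505


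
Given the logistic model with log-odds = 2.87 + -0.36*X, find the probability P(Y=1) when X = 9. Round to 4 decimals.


Linear predictor: z = 2.87 + -0.36 * 9 = -0.3700.
P = 1/(1 + exp(0.3700)) = 1/(1 + 1.4477) = 0.4085.

0.4085


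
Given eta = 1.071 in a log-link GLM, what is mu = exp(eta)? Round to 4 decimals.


mu = exp(eta) = exp(1.071).
= 2.9183.

2.9183


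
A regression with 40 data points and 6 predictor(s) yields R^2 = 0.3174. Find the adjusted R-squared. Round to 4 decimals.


Adjusted R^2 = 1 - (1 - R^2) * (n-1)/(n-p-1).
(1 - R^2) = 0.6826.
(n-1)/(n-p-1) = 39/33.
(1 - R^2) * (n-1) = 0.6826 * 39 = 26.6214.
Divide by (n-p-1): 26.6214 / 33 = 0.8067.
Adj R^2 = 1 - 0.8067 = 0.1933.

0.1933


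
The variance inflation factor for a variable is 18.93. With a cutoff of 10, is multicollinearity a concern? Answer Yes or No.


The threshold is 10.
VIF = 18.93 is >= 10.
Multicollinearity indication: Yes.

Yes


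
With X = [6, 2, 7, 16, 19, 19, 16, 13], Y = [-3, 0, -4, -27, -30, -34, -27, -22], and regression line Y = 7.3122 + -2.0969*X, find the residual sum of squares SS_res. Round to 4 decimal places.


Compute predicted values, then residuals = yi - yhat_i.
Residuals: [2.2692, -3.1184, 3.3661, -0.7618, 2.5289, -1.4711, -0.7618, -2.0525].
SSres = sum(residual^2) = 40.1372.

40.1372


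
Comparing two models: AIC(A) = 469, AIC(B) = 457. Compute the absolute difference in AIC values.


|AIC_A - AIC_B| = |469 - 457| = 12.
Model B is preferred (lower AIC).

12


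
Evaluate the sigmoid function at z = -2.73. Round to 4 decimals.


exp(2.7300) = 15.3329.
1 + exp(-z) = 16.3329.
sigmoid = 1/16.3329 = 0.0612.

0.0612


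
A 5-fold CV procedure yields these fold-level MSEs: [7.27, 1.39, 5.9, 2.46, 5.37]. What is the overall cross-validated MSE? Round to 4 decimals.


Sum of fold MSEs = 22.3900.
Average = 22.3900 / 5 = 4.4780.

4.4780


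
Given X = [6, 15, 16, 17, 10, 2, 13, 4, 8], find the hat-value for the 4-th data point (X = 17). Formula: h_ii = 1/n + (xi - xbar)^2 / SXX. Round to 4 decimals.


Mean of X: xbar = 10.1111.
SXX = 238.8889.
For X = 17: h = 1/9 + (17 - 10.1111)^2/238.8889 = 0.3098.

0.3098


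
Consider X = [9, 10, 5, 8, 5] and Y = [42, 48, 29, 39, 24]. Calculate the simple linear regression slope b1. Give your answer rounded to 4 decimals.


Calculate xbar = 7.4000, ybar = 36.4000.
S_xx = 21.2000, S_xy = 88.2000.
Using b1 = S_xy / S_xx = 88.2000 / 21.2000, we get b1 = 4.1604.

4.1604


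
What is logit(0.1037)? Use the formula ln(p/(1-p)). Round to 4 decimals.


The odds are p/(1-p) = 0.1037 / 0.8963 = 0.1157.
logit(p) = ln(0.1157) = -2.1568.

-2.1568


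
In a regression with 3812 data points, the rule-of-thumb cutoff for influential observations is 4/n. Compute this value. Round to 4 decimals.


The threshold is 4/n.
4/3812 = 0.0010.

0.0010


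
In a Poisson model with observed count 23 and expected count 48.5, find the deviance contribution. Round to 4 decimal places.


Compute y*ln(y/mu) = 23*ln(23/48.5) = 23*-0.746070 = -17.159610.
y - mu = -25.5.
D = 2*(-17.159610 - (-25.5)) = 16.680780, which rounds to 16.6808.

16.6808


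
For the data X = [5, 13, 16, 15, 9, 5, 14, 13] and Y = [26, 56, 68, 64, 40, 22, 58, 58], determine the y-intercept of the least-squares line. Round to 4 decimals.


Compute b1 = 3.9850 from the OLS formula.
With xbar = 11.2500 and ybar = 49.0000, the intercept is:
b0 = 49.0000 - 3.9850 * 11.2500 = 4.1685.

4.1685


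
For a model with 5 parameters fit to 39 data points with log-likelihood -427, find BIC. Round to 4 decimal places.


k * ln(n) = 5 * ln(39) = 5 * 3.663562 = 18.317810.
-2 * loglik = -2 * (-427) = 854.
BIC = 18.317810 + 854 = 872.317810, which rounds to 872.3178.

872.3178


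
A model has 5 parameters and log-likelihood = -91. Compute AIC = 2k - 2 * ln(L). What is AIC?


AIC = 2*5 - 2*(-91).
= 10 + 182 = 192.

192


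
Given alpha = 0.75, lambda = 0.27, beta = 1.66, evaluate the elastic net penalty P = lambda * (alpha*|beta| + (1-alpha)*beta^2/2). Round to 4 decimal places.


L1 component = 0.75 * |1.66| = 1.2450.
L2 component = 0.25 * 1.66^2 / 2 = 0.3445.
Penalty = 0.27 * (1.2450 + 0.3445) = 0.27 * 1.5895 = 0.4292.

0.4292


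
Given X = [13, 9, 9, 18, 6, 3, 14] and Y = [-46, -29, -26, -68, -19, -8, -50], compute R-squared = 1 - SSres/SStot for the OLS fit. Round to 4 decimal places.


After computing the OLS fit (b0=6.1985, b1=-4.0193):
SSres = 25.9421, SStot = 2536.8571.
R^2 = 1 - 25.9421/2536.8571 = 0.9898.

0.9898


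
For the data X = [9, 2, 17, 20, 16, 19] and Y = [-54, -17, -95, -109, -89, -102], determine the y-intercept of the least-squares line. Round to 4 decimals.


Compute b1 = -5.0679 from the OLS formula.
With xbar = 13.8333 and ybar = -77.6667, the intercept is:
b0 = -77.6667 - -5.0679 * 13.8333 = -7.5601.

-7.5601


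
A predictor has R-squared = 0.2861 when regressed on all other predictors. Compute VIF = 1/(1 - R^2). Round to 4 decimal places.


Denominator: 1 - 0.2861 = 0.7139.
VIF = 1 / 0.7139 = 1.4008.

1.4008


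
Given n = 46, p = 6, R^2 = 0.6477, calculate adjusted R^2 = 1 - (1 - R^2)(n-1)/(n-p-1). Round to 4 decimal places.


Plug in: Adj R^2 = 1 - (1 - 0.6477) * 45/39.
= 1 - 0.3523 * 45/39
= 1 - 15.8535 / 39
= 1 - 0.4065 = 0.5935.

0.5935


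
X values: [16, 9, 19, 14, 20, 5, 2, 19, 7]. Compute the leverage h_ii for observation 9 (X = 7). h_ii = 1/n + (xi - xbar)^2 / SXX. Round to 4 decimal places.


Mean of X: xbar = 12.3333.
SXX = 364.0000.
For X = 7: h = 1/9 + (7 - 12.3333)^2/364.0000 = 0.1893.

0.1893


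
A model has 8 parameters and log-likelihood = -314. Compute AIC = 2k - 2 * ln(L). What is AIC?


AIC = 2*8 - 2*(-314).
= 16 + 628 = 644.

644


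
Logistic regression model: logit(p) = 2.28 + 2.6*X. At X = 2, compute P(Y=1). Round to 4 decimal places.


Compute z = 2.28 + (2.6)(2) = 7.4800.
exp(-z) = 0.0006.
P = 1/(1 + 0.0006) = 0.9994.

0.9994


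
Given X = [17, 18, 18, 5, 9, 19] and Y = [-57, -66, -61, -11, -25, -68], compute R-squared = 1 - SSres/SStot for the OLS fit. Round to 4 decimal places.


Fit the OLS line: b0 = 10.4767, b1 = -4.0798.
SSres = 20.2432.
SStot = 2872.0000.
R^2 = 1 - 20.2432/2872.0000 = 0.9930.

0.9930


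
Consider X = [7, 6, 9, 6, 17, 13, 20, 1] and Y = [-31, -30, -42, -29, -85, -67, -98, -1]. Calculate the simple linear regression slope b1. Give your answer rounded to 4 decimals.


Calculate xbar = 9.8750, ybar = -47.8750.
S_xx = 280.8750, S_xy = -1443.8750.
Using b1 = S_xy / S_xx = -1443.8750 / 280.8750, we get b1 = -5.1406.

-5.1406


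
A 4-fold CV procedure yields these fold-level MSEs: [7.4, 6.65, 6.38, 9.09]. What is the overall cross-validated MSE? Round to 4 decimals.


Total MSE across folds = 29.5200.
CV-MSE = 29.5200/4 = 7.3800.

7.3800


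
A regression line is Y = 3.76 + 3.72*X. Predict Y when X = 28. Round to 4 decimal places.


Plug X = 28 into Y = 3.76 + 3.72*X:
Y = 3.76 + 104.1600 = 107.9200.

107.9200


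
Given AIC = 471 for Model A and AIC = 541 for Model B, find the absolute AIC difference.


|AIC_A - AIC_B| = |471 - 541| = 70.
Model A is preferred (lower AIC).

70


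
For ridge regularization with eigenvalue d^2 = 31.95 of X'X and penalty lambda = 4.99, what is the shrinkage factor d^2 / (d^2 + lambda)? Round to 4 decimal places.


d^2 + lambda = 31.95 + 4.99 = 36.9400.
Shrinkage factor = 31.95/36.9400 = 0.8649.

0.8649
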